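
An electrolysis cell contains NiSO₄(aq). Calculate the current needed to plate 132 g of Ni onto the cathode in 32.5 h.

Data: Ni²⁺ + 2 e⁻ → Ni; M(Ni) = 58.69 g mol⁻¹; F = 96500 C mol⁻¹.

3.71 A

n(Ni) = 132 / 58.69 = 2.249 mol.
n(e⁻) = 2 × 2.249 = 4.498 mol.
Q = n(e⁻)·F = 4.498 × 96500 = 434100 C.
I = Q/t = 434100 / 117000 s = 3.71 A.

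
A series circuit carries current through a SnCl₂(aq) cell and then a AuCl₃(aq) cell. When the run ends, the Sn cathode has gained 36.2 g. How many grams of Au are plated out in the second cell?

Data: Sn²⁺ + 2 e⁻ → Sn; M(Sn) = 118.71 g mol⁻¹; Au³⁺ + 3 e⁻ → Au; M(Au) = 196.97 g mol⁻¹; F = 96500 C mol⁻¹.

40.0 g

n(Sn) = 36.2 / 118.71 = 0.3049 mol.
Since Sn²⁺ + 2 e⁻ → Sn, n(e⁻) passed = 2 × 0.3049 = 0.6099 mol.
Cells in series carry the same charge, so the same 0.6099 mol of electrons passes through cell 2.
Au³⁺ + 3 e⁻ → Au, so n(Au) = 0.6099 / 3 = 0.2033 mol.
m(Au) = 0.2033 × 196.97 = 40.0 g.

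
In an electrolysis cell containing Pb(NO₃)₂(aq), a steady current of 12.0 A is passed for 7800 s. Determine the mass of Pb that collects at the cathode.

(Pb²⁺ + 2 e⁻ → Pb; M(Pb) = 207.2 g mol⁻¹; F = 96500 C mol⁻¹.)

Q = I·t = 12.00 A × 7800.0 s = 93600 C.
n(e⁻) = Q/F = 93600 / 96500 = 0.9699 mol.
Pb²⁺ + 2 e⁻ → Pb, so n(Pb) = n(e⁻)/2 = 0.4850 mol.
m = n·M = 0.4850 × 207.2 = 100 g.

100 g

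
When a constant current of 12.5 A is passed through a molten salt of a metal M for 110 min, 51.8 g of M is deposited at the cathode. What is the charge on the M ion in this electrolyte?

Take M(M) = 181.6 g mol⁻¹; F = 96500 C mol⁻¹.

Q = I·t = 12.50 A × 6600.0 s = 82500 C, so n(e⁻) = 82500/96500 = 0.8549 mol.
n(M) deposited = 51.8 / 181.6 = 0.2852 mol.
Electrons per atom = n(e⁻)/n(M) = 0.8549 / 0.2852 = 3.00 ≈ 3, so the ion is M³⁺.

+3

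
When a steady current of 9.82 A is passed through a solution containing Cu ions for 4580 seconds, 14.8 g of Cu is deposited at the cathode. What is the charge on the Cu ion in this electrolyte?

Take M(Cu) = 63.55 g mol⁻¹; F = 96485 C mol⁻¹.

Q = I·t = 9.820 A × 4580.0 s = 44980 C, so n(e⁻) = 44980/96485 = 0.4661 mol.
n(Cu) deposited = 14.8 / 63.55 = 0.2329 mol.
Electrons per atom = n(e⁻)/n(Cu) = 0.4661 / 0.2329 = 2.00 ≈ 2, so the ion is Cu²⁺.

+2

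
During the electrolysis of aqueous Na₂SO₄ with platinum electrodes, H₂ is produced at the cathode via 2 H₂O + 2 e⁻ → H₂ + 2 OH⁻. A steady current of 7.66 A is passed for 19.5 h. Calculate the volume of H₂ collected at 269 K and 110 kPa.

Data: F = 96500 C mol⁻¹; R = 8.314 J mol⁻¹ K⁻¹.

Q = I·t = 7.660 A × 70200 s = 537700 C.
n(e⁻) = Q/F = 537700 / 96500 = 5.572 mol.
2 electrons are transferred per H₂ molecule, so n(H₂) = 5.572 / 2 = 2.786 mol.
V = nRT/P = (2.786 × 8.314 × 269) / (110 × 10³ Pa) = 0.0566 m³ = 56.6 L.

56.6 L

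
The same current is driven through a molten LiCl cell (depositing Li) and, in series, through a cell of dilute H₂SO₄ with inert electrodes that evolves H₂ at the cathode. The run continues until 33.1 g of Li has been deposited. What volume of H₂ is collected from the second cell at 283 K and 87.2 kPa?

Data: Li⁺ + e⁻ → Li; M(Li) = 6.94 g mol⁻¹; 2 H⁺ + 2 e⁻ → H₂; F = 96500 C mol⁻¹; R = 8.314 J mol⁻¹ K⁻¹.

n(Li) = 33.1 / 6.94 = 4.769 mol, so n(e⁻) = 1 × 4.769 = 4.769 mol.
The cells are in series, so the same 4.769 mol of electrons passes through the second cell.
2 H⁺ + 2 e⁻ → H₂ — 2 mol e⁻ per mol H₂, so n(H₂) = 4.769/2 = 2.385 mol.
V = nRT/P = (2.385 × 8.314 × 283) / (87.2 × 10³) = 0.0643 m³ = 64.3 L.

64.3 L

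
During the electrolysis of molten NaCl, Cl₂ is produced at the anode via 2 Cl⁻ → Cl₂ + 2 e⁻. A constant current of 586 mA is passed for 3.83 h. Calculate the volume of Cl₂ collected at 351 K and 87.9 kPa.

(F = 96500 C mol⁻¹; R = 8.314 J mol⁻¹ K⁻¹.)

1.39 L

Q = I·t = 0.5860 A × 13788 s = 8080 C.
n(e⁻) = Q/F = 8080 / 96500 = 0.08373 mol.
2 electrons are transferred per Cl₂ molecule, so n(Cl₂) = 0.08373 / 2 = 0.04186 mol.
V = nRT/P = (0.04186 × 8.314 × 351) / (87.9 × 10³ Pa) = 0.00139 m³ = 1.39 L.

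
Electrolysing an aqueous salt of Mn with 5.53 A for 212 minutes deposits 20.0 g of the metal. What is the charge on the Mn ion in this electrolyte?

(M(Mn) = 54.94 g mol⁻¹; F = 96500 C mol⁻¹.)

Q = I·t = 5.530 A × 12720 s = 70340 C, so n(e⁻) = 70340/96500 = 0.7289 mol.
n(Mn) deposited = 20.0 / 54.94 = 0.3640 mol.
Electrons per atom = n(e⁻)/n(Mn) = 0.7289 / 0.3640 = 2.00 ≈ 2, so the ion is Mn²⁺.

+2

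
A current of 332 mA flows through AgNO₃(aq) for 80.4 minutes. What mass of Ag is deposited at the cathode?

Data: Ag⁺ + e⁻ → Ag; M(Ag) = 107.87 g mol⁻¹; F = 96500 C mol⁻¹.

1.79 g

Q = I·t = 0.3320 A × 4824.0 s = 1602 C.
n(e⁻) = Q/F = 1602 / 96500 = 0.01660 mol.
Ag⁺ + e⁻ → Ag, so n(Ag) = n(e⁻)/1 = 0.01660 mol.
m = n·M = 0.01660 × 107.87 = 1.79 g.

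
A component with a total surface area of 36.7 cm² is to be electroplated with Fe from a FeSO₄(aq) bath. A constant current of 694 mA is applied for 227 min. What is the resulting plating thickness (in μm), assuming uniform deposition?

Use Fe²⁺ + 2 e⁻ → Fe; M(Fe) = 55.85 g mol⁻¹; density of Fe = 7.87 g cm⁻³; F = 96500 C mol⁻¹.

94.7 μm

Q = I·t = 0.6940 × 13620 = 9452 C; n(e⁻) = 0.09795 mol.
n(Fe) = n(e⁻)/2 = 0.04898 mol, so m = 0.04898 × 55.85 = 2.735 g.
Volume = m/ρ = 2.735 / 7.87 = 0.3476 cm³.
Thickness = V/A = 0.3476 / 36.7 = 0.00947 cm = 94.7 μm.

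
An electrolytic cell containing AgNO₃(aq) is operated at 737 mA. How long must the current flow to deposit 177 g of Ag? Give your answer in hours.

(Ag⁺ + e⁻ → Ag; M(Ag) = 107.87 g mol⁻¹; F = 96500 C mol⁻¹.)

59.7 h

n(Ag) = m/M = 177 / 107.87 = 1.641 mol.
Each Ag atom requires 1 electron, so n(e⁻) = 1 × 1.641 = 1.641 mol.
Q = n(e⁻)·F = 1.641 × 96500 = 158300 C.
t = Q/I = 158300 / 0.7370 A = 214800 s = 59.7 h.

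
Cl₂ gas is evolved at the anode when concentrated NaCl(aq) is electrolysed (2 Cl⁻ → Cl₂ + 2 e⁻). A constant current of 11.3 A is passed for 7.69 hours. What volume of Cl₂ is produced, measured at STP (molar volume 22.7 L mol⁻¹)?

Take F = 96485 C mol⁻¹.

36.8 L

Q = I·t = 11.30 A × 27684 s = 312800 C.
n(e⁻) = Q/F = 312800 / 96485 = 3.242 mol.
2 electrons are transferred per Cl₂ molecule, so n(Cl₂) = 3.242 / 2 = 1.621 mol.
V = n × V_m = 1.621 × 22.7 = 36.8 L.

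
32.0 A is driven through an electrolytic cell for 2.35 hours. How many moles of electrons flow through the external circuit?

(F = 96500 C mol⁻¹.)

Q = I·t = 32.00 A × 8460.0 s = 270700 C.
n(e⁻) = Q/F = 270700 / 96500 = 2.81 mol.

2.81 mol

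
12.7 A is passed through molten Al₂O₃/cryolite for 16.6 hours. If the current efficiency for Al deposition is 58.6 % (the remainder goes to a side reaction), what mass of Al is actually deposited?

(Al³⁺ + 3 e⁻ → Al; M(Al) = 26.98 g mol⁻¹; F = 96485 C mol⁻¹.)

41.5 g

Q = I·t = 12.70 × 59760 = 759000 C.
n(e⁻) = 759000/96485 = 7.866 mol; theoretically n(Al) = 7.866/3 = 2.622 mol, m_theo = 70.74 g.
At 58.6 % efficiency, m_actual = 0.586 × 70.74 = 41.5 g.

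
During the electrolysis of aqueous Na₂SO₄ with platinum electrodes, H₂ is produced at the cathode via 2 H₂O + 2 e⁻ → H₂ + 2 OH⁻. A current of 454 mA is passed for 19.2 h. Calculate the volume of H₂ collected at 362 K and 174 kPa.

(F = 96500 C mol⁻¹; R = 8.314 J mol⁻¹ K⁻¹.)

Q = I·t = 0.4540 A × 69120 s = 31380 C.
n(e⁻) = Q/F = 31380 / 96500 = 0.3252 mol.
2 electrons are transferred per H₂ molecule, so n(H₂) = 0.3252 / 2 = 0.1626 mol.
V = nRT/P = (0.1626 × 8.314 × 362) / (174 × 10³ Pa) = 0.00281 m³ = 2.81 L.

2.81 L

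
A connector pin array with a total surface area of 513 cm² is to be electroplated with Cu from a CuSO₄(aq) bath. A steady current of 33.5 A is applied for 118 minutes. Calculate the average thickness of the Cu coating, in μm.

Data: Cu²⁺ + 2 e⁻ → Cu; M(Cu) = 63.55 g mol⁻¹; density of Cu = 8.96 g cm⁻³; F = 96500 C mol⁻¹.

170 μm

Q = I·t = 33.50 × 7080.0 = 237200 C; n(e⁻) = 2.458 mol.
n(Cu) = n(e⁻)/2 = 1.229 mol, so m = 1.229 × 63.55 = 78.10 g.
Volume = m/ρ = 78.10 / 8.96 = 8.716 cm³.
Thickness = V/A = 8.716 / 513 = 0.0170 cm = 170 μm.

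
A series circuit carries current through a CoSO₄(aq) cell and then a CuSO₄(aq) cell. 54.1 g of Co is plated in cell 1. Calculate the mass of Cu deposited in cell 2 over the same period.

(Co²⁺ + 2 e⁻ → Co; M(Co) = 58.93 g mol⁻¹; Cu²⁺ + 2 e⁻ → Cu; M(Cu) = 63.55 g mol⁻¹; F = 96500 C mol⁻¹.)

n(Co) = 54.1 / 58.93 = 0.9180 mol.
Since Co²⁺ + 2 e⁻ → Co, n(e⁻) passed = 2 × 0.9180 = 1.836 mol.
Cells in series carry the same charge, so the same 1.836 mol of electrons passes through cell 2.
Cu²⁺ + 2 e⁻ → Cu, so n(Cu) = 1.836 / 2 = 0.9180 mol.
m(Cu) = 0.9180 × 63.55 = 58.3 g.

58.3 g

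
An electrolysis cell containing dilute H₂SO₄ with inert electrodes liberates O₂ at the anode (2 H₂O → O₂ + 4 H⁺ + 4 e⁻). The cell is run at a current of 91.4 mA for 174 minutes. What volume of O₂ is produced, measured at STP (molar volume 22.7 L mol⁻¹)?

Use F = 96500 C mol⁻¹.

0.0561 L

Q = I·t = 0.09140 A × 10440 s = 954.2 C.
n(e⁻) = Q/F = 954.2 / 96500 = 0.009888 mol.
4 electrons are transferred per O₂ molecule, so n(O₂) = 0.009888 / 4 = 0.002472 mol.
V = n × V_m = 0.002472 × 22.7 = 0.0561 L.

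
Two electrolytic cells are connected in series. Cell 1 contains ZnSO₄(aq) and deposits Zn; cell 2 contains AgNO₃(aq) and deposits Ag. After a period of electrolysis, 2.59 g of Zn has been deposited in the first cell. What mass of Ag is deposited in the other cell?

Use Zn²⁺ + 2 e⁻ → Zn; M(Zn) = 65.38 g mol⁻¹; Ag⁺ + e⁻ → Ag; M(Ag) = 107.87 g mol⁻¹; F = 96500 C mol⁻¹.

n(Zn) = 2.59 / 65.38 = 0.03961 mol.
Since Zn²⁺ + 2 e⁻ → Zn, n(e⁻) passed = 2 × 0.03961 = 0.07923 mol.
Cells in series carry the same charge, so the same 0.07923 mol of electrons passes through cell 2.
Ag⁺ + e⁻ → Ag, so n(Ag) = 0.07923 / 1 = 0.07923 mol.
m(Ag) = 0.07923 × 107.87 = 8.55 g.

8.55 g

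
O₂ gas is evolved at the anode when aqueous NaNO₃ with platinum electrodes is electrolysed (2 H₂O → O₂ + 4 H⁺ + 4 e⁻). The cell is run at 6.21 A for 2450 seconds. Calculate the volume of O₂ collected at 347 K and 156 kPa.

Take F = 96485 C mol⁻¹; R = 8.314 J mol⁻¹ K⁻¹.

0.729 L

Q = I·t = 6.210 A × 2450.0 s = 15210 C.
n(e⁻) = Q/F = 15210 / 96485 = 0.1577 mol.
4 electrons are transferred per O₂ molecule, so n(O₂) = 0.1577 / 4 = 0.03942 mol.
V = nRT/P = (0.03942 × 8.314 × 347) / (156 × 10³ Pa) = 7.29 × 10⁻⁴ m³ = 0.729 L.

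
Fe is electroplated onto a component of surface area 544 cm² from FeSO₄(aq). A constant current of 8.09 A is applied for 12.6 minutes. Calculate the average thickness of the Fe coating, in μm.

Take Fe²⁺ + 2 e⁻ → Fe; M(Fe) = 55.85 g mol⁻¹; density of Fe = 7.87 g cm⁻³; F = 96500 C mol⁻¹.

4.13 μm

Q = I·t = 8.090 × 756.00 = 6116 C; n(e⁻) = 0.06338 mol.
n(Fe) = n(e⁻)/2 = 0.03169 mol, so m = 0.03169 × 55.85 = 1.770 g.
Volume = m/ρ = 1.770 / 7.87 = 0.2249 cm³.
Thickness = V/A = 0.2249 / 544 = 4.13 × 10⁻⁴ cm = 4.13 μm.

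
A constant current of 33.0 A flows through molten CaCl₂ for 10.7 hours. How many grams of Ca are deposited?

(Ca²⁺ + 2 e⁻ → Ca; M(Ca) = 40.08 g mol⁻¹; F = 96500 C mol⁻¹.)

264 g

Q = I·t = 33.00 A × 38520 s = 1271000 C.
n(e⁻) = Q/F = 1271000 / 96500 = 13.17 mol.
Ca²⁺ + 2 e⁻ → Ca, so n(Ca) = n(e⁻)/2 = 6.586 mol.
m = n·M = 6.586 × 40.08 = 264 g.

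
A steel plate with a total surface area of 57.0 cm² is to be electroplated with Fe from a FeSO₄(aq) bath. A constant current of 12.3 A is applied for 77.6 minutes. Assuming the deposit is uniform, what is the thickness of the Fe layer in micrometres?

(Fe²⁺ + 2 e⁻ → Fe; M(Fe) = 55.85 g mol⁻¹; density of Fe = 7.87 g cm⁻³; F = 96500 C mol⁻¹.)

369 μm

Q = I·t = 12.30 × 4656.0 = 57270 C; n(e⁻) = 0.5935 mol.
n(Fe) = n(e⁻)/2 = 0.2967 mol, so m = 0.2967 × 55.85 = 16.57 g.
Volume = m/ρ = 16.57 / 7.87 = 2.106 cm³.
Thickness = V/A = 2.106 / 57.0 = 0.0369 cm = 369 μm.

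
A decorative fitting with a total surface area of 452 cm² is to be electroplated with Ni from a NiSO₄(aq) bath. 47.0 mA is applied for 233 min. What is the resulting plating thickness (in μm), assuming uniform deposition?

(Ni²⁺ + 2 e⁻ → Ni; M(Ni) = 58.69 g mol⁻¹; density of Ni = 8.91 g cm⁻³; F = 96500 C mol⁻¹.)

Q = I·t = 0.04700 × 13980 = 657.1 C; n(e⁻) = 0.006809 mol.
n(Ni) = n(e⁻)/2 = 0.003404 mol, so m = 0.003404 × 58.69 = 0.1998 g.
Volume = m/ρ = 0.1998 / 8.91 = 0.02243 cm³.
Thickness = V/A = 0.02243 / 452 = 4.96 × 10⁻⁵ cm = 0.496 μm.

0.496 μm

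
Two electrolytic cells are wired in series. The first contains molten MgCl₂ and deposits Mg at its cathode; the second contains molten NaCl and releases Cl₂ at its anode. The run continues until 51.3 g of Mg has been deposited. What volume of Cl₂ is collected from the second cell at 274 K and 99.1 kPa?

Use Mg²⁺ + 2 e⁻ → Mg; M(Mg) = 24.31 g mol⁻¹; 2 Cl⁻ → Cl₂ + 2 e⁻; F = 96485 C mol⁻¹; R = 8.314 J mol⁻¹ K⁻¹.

n(Mg) = 51.3 / 24.31 = 2.110 mol, so n(e⁻) = 2 × 2.110 = 4.220 mol.
The cells are in series, so the same 4.220 mol of electrons passes through the second cell.
2 Cl⁻ → Cl₂ + 2 e⁻ — 2 mol e⁻ per mol Cl₂, so n(Cl₂) = 4.220/2 = 2.110 mol.
V = nRT/P = (2.110 × 8.314 × 274) / (99.1 × 10³) = 0.0485 m³ = 48.5 L.

48.5 L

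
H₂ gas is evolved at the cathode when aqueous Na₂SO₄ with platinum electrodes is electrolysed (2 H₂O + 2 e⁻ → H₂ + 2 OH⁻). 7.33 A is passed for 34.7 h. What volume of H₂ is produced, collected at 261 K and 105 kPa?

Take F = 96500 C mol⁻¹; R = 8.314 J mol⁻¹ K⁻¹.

Q = I·t = 7.330 A × 124920 s = 915700 C.
n(e⁻) = Q/F = 915700 / 96500 = 9.489 mol.
2 electrons are transferred per H₂ molecule, so n(H₂) = 9.489 / 2 = 4.744 mol.
V = nRT/P = (4.744 × 8.314 × 261) / (105 × 10³ Pa) = 0.0980 m³ = 98.0 L.

98.0 L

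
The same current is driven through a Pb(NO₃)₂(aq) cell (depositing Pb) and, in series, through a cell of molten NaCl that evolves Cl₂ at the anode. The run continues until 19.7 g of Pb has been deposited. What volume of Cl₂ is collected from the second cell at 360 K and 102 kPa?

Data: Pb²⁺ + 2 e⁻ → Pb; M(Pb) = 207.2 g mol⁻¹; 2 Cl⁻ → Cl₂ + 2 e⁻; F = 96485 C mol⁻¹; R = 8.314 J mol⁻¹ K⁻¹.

n(Pb) = 19.7 / 207.2 = 0.09508 mol, so n(e⁻) = 2 × 0.09508 = 0.1902 mol.
The cells are in series, so the same 0.1902 mol of electrons passes through the second cell.
2 Cl⁻ → Cl₂ + 2 e⁻ — 2 mol e⁻ per mol Cl₂, so n(Cl₂) = 0.1902/2 = 0.09508 mol.
V = nRT/P = (0.09508 × 8.314 × 360) / (102 × 10³) = 0.00279 m³ = 2.79 L.

2.79 L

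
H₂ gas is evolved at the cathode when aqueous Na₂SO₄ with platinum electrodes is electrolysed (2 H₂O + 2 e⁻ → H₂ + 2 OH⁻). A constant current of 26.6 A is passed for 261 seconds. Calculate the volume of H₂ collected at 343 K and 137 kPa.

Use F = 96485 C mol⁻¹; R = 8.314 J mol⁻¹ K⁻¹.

0.749 L

Q = I·t = 26.60 A × 261.00 s = 6943 C.
n(e⁻) = Q/F = 6943 / 96485 = 0.07196 mol.
2 electrons are transferred per H₂ molecule, so n(H₂) = 0.07196 / 2 = 0.03598 mol.
V = nRT/P = (0.03598 × 8.314 × 343) / (137 × 10³ Pa) = 7.49 × 10⁻⁴ m³ = 0.749 L.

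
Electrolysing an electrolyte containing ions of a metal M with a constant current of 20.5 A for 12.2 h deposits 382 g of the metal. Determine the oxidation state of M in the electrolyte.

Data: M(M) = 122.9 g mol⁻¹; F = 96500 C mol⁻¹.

+3

Q = I·t = 20.50 A × 43920 s = 900400 C, so n(e⁻) = 900400/96500 = 9.330 mol.
n(M) deposited = 382 / 122.9 = 3.108 mol.
Electrons per atom = n(e⁻)/n(M) = 9.330 / 3.108 = 3.00 ≈ 3, so the ion is M³⁺.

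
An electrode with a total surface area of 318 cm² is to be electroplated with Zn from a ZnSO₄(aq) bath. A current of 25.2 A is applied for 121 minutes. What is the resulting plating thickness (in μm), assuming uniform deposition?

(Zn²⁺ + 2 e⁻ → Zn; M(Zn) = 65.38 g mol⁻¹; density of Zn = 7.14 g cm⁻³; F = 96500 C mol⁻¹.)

Q = I·t = 25.20 × 7260.0 = 183000 C; n(e⁻) = 1.896 mol.
n(Zn) = n(e⁻)/2 = 0.9479 mol, so m = 0.9479 × 65.38 = 61.98 g.
Volume = m/ρ = 61.98 / 7.14 = 8.680 cm³.
Thickness = V/A = 8.680 / 318 = 0.0273 cm = 273 μm.

273 μm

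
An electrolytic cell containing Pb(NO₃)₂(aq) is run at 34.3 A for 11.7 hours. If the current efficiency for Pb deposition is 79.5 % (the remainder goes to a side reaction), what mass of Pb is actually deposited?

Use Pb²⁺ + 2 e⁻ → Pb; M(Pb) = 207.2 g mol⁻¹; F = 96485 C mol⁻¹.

Q = I·t = 34.30 × 42120 = 1445000 C.
n(e⁻) = 1445000/96485 = 14.97 mol; theoretically n(Pb) = 14.97/2 = 7.487 mol, m_theo = 1551 g.
At 79.5 % efficiency, m_actual = 0.795 × 1551 = 1230 g.

1230 g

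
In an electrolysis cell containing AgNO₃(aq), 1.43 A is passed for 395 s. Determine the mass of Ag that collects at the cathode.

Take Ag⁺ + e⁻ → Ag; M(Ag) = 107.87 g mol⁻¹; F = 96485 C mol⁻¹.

0.632 g

Q = I·t = 1.430 A × 395.00 s = 564.8 C.
n(e⁻) = Q/F = 564.8 / 96485 = 0.005854 mol.
Ag⁺ + e⁻ → Ag, so n(Ag) = n(e⁻)/1 = 0.005854 mol.
m = n·M = 0.005854 × 107.87 = 0.632 g.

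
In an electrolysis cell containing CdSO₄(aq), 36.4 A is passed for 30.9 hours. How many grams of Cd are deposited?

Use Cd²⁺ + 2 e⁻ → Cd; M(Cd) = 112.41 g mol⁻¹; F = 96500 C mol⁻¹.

Q = I·t = 36.40 A × 111240 s = 4049000 C.
n(e⁻) = Q/F = 4049000 / 96500 = 41.96 mol.
Cd²⁺ + 2 e⁻ → Cd, so n(Cd) = n(e⁻)/2 = 20.98 mol.
m = n·M = 20.98 × 112.41 = 2360 g.

2360 g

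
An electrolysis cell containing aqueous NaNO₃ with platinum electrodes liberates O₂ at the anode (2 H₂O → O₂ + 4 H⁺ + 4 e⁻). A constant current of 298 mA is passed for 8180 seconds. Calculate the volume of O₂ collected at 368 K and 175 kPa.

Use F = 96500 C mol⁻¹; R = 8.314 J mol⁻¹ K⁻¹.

Q = I·t = 0.2980 A × 8180.0 s = 2438 C.
n(e⁻) = Q/F = 2438 / 96500 = 0.02526 mol.
4 electrons are transferred per O₂ molecule, so n(O₂) = 0.02526 / 4 = 0.006315 mol.
V = nRT/P = (0.006315 × 8.314 × 368) / (175 × 10³ Pa) = 1.10 × 10⁻⁴ m³ = 0.110 L.

0.110 L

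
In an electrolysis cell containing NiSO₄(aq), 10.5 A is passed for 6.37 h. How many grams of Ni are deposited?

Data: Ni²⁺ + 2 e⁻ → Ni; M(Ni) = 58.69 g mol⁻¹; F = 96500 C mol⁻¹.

Q = I·t = 10.50 A × 22932 s = 240800 C.
n(e⁻) = Q/F = 240800 / 96500 = 2.495 mol.
Ni²⁺ + 2 e⁻ → Ni, so n(Ni) = n(e⁻)/2 = 1.248 mol.
m = n·M = 1.248 × 58.69 = 73.2 g.

73.2 g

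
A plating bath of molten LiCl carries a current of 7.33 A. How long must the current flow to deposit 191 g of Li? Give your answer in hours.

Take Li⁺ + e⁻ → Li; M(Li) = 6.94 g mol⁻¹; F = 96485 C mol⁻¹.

n(Li) = m/M = 191 / 6.94 = 27.52 mol.
Each Li atom requires 1 electron, so n(e⁻) = 1 × 27.52 = 27.52 mol.
Q = n(e⁻)·F = 27.52 × 96485 = 2655000 C.
t = Q/I = 2655000 / 7.330 A = 362300 s = 101 h.

101 h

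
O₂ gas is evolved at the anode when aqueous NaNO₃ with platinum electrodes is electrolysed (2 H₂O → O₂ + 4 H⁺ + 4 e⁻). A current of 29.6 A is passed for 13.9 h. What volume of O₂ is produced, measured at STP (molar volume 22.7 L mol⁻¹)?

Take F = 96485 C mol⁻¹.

Q = I·t = 29.60 A × 50040 s = 1481000 C.
n(e⁻) = Q/F = 1481000 / 96485 = 15.35 mol.
4 electrons are transferred per O₂ molecule, so n(O₂) = 15.35 / 4 = 3.838 mol.
V = n × V_m = 3.838 × 22.7 = 87.1 L.

87.1 L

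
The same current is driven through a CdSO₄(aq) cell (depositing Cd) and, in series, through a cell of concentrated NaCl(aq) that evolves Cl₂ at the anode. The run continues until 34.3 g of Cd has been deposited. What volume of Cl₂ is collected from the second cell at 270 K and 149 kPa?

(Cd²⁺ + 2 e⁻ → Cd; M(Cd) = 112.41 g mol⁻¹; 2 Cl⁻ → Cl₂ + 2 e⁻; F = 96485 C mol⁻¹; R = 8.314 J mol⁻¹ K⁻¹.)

n(Cd) = 34.3 / 112.41 = 0.3051 mol, so n(e⁻) = 2 × 0.3051 = 0.6103 mol.
The cells are in series, so the same 0.6103 mol of electrons passes through the second cell.
2 Cl⁻ → Cl₂ + 2 e⁻ — 2 mol e⁻ per mol Cl₂, so n(Cl₂) = 0.6103/2 = 0.3051 mol.
V = nRT/P = (0.3051 × 8.314 × 270) / (149 × 10³) = 0.00460 m³ = 4.60 L.

4.60 L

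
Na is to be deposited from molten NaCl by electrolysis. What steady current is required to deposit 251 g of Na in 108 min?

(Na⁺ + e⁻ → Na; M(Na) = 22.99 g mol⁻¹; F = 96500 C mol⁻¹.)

n(Na) = 251 / 22.99 = 10.92 mol.
n(e⁻) = 1 × 10.92 = 10.92 mol.
Q = n(e⁻)·F = 10.92 × 96500 = 1054000 C.
I = Q/t = 1054000 / 6480.0 s = 163 A.

163 A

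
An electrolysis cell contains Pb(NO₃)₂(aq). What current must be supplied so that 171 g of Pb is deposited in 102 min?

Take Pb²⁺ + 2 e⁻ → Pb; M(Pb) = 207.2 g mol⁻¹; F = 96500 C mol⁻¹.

26.0 A

n(Pb) = 171 / 207.2 = 0.8253 mol.
n(e⁻) = 2 × 0.8253 = 1.651 mol.
Q = n(e⁻)·F = 1.651 × 96500 = 159300 C.
I = Q/t = 159300 / 6120.0 s = 26.0 A.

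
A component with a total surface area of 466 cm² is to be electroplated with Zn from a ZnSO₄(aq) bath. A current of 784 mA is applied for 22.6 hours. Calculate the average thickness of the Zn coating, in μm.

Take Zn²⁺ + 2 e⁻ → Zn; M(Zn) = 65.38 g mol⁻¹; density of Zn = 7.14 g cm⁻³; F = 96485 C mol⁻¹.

65.0 μm

Q = I·t = 0.7840 × 81360 = 63790 C; n(e⁻) = 0.6611 mol.
n(Zn) = n(e⁻)/2 = 0.3306 mol, so m = 0.3306 × 65.38 = 21.61 g.
Volume = m/ρ = 21.61 / 7.14 = 3.027 cm³.
Thickness = V/A = 3.027 / 466 = 0.00650 cm = 65.0 μm.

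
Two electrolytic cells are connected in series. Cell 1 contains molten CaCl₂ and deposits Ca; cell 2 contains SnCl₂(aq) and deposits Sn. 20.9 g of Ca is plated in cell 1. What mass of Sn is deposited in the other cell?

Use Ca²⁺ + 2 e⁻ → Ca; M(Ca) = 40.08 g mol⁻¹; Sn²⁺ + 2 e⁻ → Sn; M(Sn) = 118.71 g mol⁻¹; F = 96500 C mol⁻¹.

n(Ca) = 20.9 / 40.08 = 0.5215 mol.
Since Ca²⁺ + 2 e⁻ → Ca, n(e⁻) passed = 2 × 0.5215 = 1.043 mol.
Cells in series carry the same charge, so the same 1.043 mol of electrons passes through cell 2.
Sn²⁺ + 2 e⁻ → Sn, so n(Sn) = 1.043 / 2 = 0.5215 mol.
m(Sn) = 0.5215 × 118.71 = 61.9 g.

61.9 g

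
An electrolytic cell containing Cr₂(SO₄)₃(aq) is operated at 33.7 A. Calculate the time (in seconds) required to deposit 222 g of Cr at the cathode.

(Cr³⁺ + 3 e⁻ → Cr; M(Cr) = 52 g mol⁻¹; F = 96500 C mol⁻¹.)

n(Cr) = m/M = 222 / 52 = 4.269 mol.
Each Cr atom requires 3 electrons, so n(e⁻) = 3 × 4.269 = 12.81 mol.
Q = n(e⁻)·F = 12.81 × 96500 = 1236000 C.
t = Q/I = 1236000 / 33.70 A = 36670 s.

36700 s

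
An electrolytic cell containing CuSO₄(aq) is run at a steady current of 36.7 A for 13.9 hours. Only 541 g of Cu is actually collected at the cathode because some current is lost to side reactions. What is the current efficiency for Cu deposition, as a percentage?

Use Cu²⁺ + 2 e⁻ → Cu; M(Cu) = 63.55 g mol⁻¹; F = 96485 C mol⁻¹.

Q = I·t = 36.70 × 50040 = 1836000 C; n(e⁻) = 1836000/96485 = 19.03 mol.
Theoretical n(Cu) = n(e⁻)/2 = 9.517 mol, i.e. m_theo = 9.517 × 63.55 = 604.8 g.
Efficiency = m_actual / m_theo = 541 / 604.8 = 89.5 %.

89.5 %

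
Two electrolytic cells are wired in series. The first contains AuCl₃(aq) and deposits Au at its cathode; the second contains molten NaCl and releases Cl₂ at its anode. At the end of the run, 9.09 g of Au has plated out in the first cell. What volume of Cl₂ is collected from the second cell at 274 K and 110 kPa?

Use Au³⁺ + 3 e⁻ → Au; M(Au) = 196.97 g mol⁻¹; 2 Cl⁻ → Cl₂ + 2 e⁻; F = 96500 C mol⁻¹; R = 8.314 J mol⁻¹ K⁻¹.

n(Au) = 9.09 / 196.97 = 0.04615 mol, so n(e⁻) = 3 × 0.04615 = 0.1384 mol.
The cells are in series, so the same 0.1384 mol of electrons passes through the second cell.
2 Cl⁻ → Cl₂ + 2 e⁻ — 2 mol e⁻ per mol Cl₂, so n(Cl₂) = 0.1384/2 = 0.06922 mol.
V = nRT/P = (0.06922 × 8.314 × 274) / (110 × 10³) = 0.00143 m³ = 1.43 L.

1.43 L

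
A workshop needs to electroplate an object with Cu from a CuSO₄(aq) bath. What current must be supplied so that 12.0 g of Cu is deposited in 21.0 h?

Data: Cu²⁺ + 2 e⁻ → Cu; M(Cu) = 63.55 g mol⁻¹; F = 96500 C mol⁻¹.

0.482 A

n(Cu) = 12.0 / 63.55 = 0.1888 mol.
n(e⁻) = 2 × 0.1888 = 0.3777 mol.
Q = n(e⁻)·F = 0.3777 × 96500 = 36440 C.
I = Q/t = 36440 / 75600 s = 0.482 A.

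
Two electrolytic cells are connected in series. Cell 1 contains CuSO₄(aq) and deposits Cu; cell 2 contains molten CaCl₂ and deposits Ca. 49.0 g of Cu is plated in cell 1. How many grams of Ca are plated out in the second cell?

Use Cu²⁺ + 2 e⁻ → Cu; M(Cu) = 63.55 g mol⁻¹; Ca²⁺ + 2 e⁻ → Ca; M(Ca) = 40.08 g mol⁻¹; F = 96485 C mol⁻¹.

n(Cu) = 49.0 / 63.55 = 0.7710 mol.
Since Cu²⁺ + 2 e⁻ → Cu, n(e⁻) passed = 2 × 0.7710 = 1.542 mol.
Cells in series carry the same charge, so the same 1.542 mol of electrons passes through cell 2.
Ca²⁺ + 2 e⁻ → Ca, so n(Ca) = 1.542 / 2 = 0.7710 mol.
m(Ca) = 0.7710 × 40.08 = 30.9 g.

30.9 g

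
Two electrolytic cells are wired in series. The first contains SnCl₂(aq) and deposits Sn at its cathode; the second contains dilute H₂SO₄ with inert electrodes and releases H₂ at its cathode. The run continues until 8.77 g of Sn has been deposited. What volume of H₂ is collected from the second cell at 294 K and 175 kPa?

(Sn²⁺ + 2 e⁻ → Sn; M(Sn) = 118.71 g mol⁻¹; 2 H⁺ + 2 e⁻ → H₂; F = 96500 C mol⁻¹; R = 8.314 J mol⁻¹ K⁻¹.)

1.03 L

n(Sn) = 8.77 / 118.71 = 0.07388 mol, so n(e⁻) = 2 × 0.07388 = 0.1478 mol.
The cells are in series, so the same 0.1478 mol of electrons passes through the second cell.
2 H⁺ + 2 e⁻ → H₂ — 2 mol e⁻ per mol H₂, so n(H₂) = 0.1478/2 = 0.07388 mol.
V = nRT/P = (0.07388 × 8.314 × 294) / (175 × 10³) = 0.00103 m³ = 1.03 L.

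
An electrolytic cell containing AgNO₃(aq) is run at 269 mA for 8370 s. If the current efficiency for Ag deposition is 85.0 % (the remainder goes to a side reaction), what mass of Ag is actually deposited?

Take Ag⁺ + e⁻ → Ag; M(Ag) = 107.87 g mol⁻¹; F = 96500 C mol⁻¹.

Q = I·t = 0.2690 × 8370.0 = 2252 C.
n(e⁻) = 2252/96500 = 0.02333 mol; theoretically n(Ag) = 0.02333/1 = 0.02333 mol, m_theo = 2.517 g.
At 85.0 % efficiency, m_actual = 0.850 × 2.517 = 2.14 g.

2.14 g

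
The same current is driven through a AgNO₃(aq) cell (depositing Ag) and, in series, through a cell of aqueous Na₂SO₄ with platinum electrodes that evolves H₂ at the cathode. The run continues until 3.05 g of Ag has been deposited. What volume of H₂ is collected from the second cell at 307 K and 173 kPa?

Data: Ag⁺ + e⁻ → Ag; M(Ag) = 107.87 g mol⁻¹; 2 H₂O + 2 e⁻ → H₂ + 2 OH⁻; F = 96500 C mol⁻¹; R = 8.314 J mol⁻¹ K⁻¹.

n(Ag) = 3.05 / 107.87 = 0.02827 mol, so n(e⁻) = 1 × 0.02827 = 0.02827 mol.
The cells are in series, so the same 0.02827 mol of electrons passes through the second cell.
2 H₂O + 2 e⁻ → H₂ + 2 OH⁻ — 2 mol e⁻ per mol H₂, so n(H₂) = 0.02827/2 = 0.01414 mol.
V = nRT/P = (0.01414 × 8.314 × 307) / (173 × 10³) = 2.09 × 10⁻⁴ m³ = 0.209 L.

0.209 L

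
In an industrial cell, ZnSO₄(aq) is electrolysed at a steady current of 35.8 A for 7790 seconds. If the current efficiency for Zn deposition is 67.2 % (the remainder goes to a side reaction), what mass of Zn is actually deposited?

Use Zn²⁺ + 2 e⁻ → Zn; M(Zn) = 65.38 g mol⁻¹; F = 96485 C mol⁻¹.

Q = I·t = 35.80 × 7790.0 = 278900 C.
n(e⁻) = 278900/96485 = 2.890 mol; theoretically n(Zn) = 2.890/2 = 1.445 mol, m_theo = 94.49 g.
At 67.2 % efficiency, m_actual = 0.672 × 94.49 = 63.5 g.

63.5 g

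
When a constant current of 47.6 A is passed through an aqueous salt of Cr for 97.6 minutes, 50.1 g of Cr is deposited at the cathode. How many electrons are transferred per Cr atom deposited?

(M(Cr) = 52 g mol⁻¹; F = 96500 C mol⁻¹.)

3

Q = I·t = 47.60 A × 5856.0 s = 278700 C, so n(e⁻) = 278700/96500 = 2.889 mol.
n(Cr) deposited = 50.1 / 52 = 0.9635 mol.
Electrons per atom = n(e⁻)/n(Cr) = 2.889 / 0.9635 = 3.00 ≈ 3, so the ion is Cr³⁺.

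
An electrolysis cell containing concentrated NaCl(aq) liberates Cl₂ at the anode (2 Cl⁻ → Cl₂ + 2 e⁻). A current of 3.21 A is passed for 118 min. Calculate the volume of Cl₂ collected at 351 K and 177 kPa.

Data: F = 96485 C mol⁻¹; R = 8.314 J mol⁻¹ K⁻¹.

1.94 L

Q = I·t = 3.210 A × 7080.0 s = 22730 C.
n(e⁻) = Q/F = 22730 / 96485 = 0.2355 mol.
2 electrons are transferred per Cl₂ molecule, so n(Cl₂) = 0.2355 / 2 = 0.1178 mol.
V = nRT/P = (0.1178 × 8.314 × 351) / (177 × 10³ Pa) = 0.00194 m³ = 1.94 L.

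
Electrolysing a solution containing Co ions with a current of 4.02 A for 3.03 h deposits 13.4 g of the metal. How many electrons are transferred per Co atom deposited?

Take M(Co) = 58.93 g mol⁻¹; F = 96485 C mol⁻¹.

Q = I·t = 4.020 A × 10908 s = 43850 C, so n(e⁻) = 43850/96485 = 0.4545 mol.
n(Co) deposited = 13.4 / 58.93 = 0.2274 mol.
Electrons per atom = n(e⁻)/n(Co) = 0.4545 / 0.2274 = 2.00 ≈ 2, so the ion is Co²⁺.

2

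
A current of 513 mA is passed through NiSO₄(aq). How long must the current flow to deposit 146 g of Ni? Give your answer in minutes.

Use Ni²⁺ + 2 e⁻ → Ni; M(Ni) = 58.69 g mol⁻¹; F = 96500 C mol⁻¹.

n(Ni) = m/M = 146 / 58.69 = 2.488 mol.
Each Ni atom requires 2 electrons, so n(e⁻) = 2 × 2.488 = 4.975 mol.
Q = n(e⁻)·F = 4.975 × 96500 = 480100 C.
t = Q/I = 480100 / 0.5130 A = 935900 s = 15600 min.

15600 min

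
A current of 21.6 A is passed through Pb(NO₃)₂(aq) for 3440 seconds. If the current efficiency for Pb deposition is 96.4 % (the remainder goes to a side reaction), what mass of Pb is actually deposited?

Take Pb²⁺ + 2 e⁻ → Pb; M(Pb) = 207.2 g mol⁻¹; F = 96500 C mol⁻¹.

Q = I·t = 21.60 × 3440.0 = 74300 C.
n(e⁻) = 74300/96500 = 0.7700 mol; theoretically n(Pb) = 0.7700/2 = 0.3850 mol, m_theo = 79.77 g.
At 96.4 % efficiency, m_actual = 0.964 × 79.77 = 76.9 g.

76.9 g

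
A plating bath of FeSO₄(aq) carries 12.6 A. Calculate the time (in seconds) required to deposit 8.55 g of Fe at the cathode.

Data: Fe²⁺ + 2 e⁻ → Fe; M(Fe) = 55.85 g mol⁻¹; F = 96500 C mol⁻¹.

n(Fe) = m/M = 8.55 / 55.85 = 0.1531 mol.
Each Fe atom requires 2 electrons, so n(e⁻) = 2 × 0.1531 = 0.3062 mol.
Q = n(e⁻)·F = 0.3062 × 96500 = 29550 C.
t = Q/I = 29550 / 12.60 A = 2345 s.

2340 s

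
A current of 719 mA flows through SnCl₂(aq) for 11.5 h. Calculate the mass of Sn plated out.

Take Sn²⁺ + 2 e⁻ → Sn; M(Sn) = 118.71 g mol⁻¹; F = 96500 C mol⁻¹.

18.3 g

Q = I·t = 0.7190 A × 41400 s = 29770 C.
n(e⁻) = Q/F = 29770 / 96500 = 0.3085 mol.
Sn²⁺ + 2 e⁻ → Sn, so n(Sn) = n(e⁻)/2 = 0.1542 mol.
m = n·M = 0.1542 × 118.71 = 18.3 g.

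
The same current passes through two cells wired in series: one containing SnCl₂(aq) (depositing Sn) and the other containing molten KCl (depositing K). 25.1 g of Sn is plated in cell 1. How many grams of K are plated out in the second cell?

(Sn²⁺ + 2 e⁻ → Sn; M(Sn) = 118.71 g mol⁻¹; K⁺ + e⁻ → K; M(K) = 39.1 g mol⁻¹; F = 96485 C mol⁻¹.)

16.5 g

n(Sn) = 25.1 / 118.71 = 0.2114 mol.
Since Sn²⁺ + 2 e⁻ → Sn, n(e⁻) passed = 2 × 0.2114 = 0.4229 mol.
Cells in series carry the same charge, so the same 0.4229 mol of electrons passes through cell 2.
K⁺ + e⁻ → K, so n(K) = 0.4229 / 1 = 0.4229 mol.
m(K) = 0.4229 × 39.1 = 16.5 g.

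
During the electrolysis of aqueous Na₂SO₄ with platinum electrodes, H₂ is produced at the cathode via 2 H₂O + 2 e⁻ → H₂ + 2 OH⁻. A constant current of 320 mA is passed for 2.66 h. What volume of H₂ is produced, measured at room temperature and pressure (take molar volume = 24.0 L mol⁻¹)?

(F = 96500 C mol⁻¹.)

0.381 L

Q = I·t = 0.3200 A × 9576.0 s = 3064 C.
n(e⁻) = Q/F = 3064 / 96500 = 0.03175 mol.
2 electrons are transferred per H₂ molecule, so n(H₂) = 0.03175 / 2 = 0.01588 mol.
V = n × V_m = 0.01588 × 24.0 = 0.381 L.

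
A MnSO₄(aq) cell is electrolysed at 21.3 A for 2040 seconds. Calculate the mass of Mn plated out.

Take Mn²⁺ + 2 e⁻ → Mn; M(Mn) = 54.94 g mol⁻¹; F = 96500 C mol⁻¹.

Q = I·t = 21.30 A × 2040.0 s = 43450 C.
n(e⁻) = Q/F = 43450 / 96500 = 0.4503 mol.
Mn²⁺ + 2 e⁻ → Mn, so n(Mn) = n(e⁻)/2 = 0.2251 mol.
m = n·M = 0.2251 × 54.94 = 12.4 g.

12.4 g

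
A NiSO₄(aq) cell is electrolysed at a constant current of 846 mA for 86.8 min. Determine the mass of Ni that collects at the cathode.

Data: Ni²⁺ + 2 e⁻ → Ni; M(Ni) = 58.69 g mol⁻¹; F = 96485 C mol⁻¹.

Q = I·t = 0.8460 A × 5208.0 s = 4406 C.
n(e⁻) = Q/F = 4406 / 96485 = 0.04566 mol.
Ni²⁺ + 2 e⁻ → Ni, so n(Ni) = n(e⁻)/2 = 0.02283 mol.
m = n·M = 0.02283 × 58.69 = 1.34 g.

1.34 g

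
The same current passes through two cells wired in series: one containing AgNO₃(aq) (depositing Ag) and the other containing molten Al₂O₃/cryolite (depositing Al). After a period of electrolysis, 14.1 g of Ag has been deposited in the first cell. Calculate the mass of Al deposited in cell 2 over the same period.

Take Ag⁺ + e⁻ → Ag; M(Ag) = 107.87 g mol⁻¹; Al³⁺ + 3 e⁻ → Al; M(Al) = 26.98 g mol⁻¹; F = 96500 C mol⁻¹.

n(Ag) = 14.1 / 107.87 = 0.1307 mol.
Since Ag⁺ + e⁻ → Ag, n(e⁻) passed = 1 × 0.1307 = 0.1307 mol.
Cells in series carry the same charge, so the same 0.1307 mol of electrons passes through cell 2.
Al³⁺ + 3 e⁻ → Al, so n(Al) = 0.1307 / 3 = 0.04357 mol.
m(Al) = 0.04357 × 26.98 = 1.18 g.

1.18 g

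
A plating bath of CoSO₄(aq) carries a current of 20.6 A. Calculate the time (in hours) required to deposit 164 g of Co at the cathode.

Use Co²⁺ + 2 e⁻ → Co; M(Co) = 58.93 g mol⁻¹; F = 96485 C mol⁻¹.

7.24 h

n(Co) = m/M = 164 / 58.93 = 2.783 mol.
Each Co atom requires 2 electrons, so n(e⁻) = 2 × 2.783 = 5.566 mol.
Q = n(e⁻)·F = 5.566 × 96485 = 537000 C.
t = Q/I = 537000 / 20.60 A = 26070 s = 7.24 h.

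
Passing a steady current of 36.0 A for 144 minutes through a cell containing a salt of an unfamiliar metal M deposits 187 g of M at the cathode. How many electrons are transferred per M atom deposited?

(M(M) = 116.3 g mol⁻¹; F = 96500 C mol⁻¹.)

2

Q = I·t = 36.00 A × 8640.0 s = 311000 C, so n(e⁻) = 311000/96500 = 3.223 mol.
n(M) deposited = 187 / 116.3 = 1.608 mol.
Electrons per atom = n(e⁻)/n(M) = 3.223 / 1.608 = 2.00 ≈ 2, so the ion is M²⁺.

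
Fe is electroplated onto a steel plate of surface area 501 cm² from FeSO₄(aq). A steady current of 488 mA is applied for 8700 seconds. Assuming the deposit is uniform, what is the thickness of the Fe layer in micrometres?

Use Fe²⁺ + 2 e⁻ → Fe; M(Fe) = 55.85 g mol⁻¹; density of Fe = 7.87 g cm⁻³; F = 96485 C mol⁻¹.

3.12 μm

Q = I·t = 0.4880 × 8700.0 = 4246 C; n(e⁻) = 0.04400 mol.
n(Fe) = n(e⁻)/2 = 0.02200 mol, so m = 0.02200 × 55.85 = 1.229 g.
Volume = m/ρ = 1.229 / 7.87 = 0.1561 cm³.
Thickness = V/A = 0.1561 / 501 = 3.12 × 10⁻⁴ cm = 3.12 μm.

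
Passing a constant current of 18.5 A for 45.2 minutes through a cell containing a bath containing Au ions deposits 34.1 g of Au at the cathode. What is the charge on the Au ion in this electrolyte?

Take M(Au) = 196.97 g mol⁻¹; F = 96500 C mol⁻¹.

Q = I·t = 18.50 A × 2712.0 s = 50170 C, so n(e⁻) = 50170/96500 = 0.5199 mol.
n(Au) deposited = 34.1 / 196.97 = 0.1731 mol.
Electrons per atom = n(e⁻)/n(Au) = 0.5199 / 0.1731 = 3.00 ≈ 3, so the ion is Au³⁺.

+3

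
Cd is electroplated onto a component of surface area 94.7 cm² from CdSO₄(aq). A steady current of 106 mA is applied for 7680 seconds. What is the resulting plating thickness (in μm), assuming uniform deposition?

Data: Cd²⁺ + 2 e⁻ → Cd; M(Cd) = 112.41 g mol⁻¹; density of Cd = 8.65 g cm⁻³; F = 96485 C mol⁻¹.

5.79 μm

Q = I·t = 0.1060 × 7680.0 = 814.1 C; n(e⁻) = 0.008437 mol.
n(Cd) = n(e⁻)/2 = 0.004219 mol, so m = 0.004219 × 112.41 = 0.4742 g.
Volume = m/ρ = 0.4742 / 8.65 = 0.05482 cm³.
Thickness = V/A = 0.05482 / 94.7 = 5.79 × 10⁻⁴ cm = 5.79 μm.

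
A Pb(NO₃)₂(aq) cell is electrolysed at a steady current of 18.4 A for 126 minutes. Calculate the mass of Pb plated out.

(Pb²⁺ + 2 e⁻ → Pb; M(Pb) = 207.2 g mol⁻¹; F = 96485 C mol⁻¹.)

Q = I·t = 18.40 A × 7560.0 s = 139100 C.
n(e⁻) = Q/F = 139100 / 96485 = 1.442 mol.
Pb²⁺ + 2 e⁻ → Pb, so n(Pb) = n(e⁻)/2 = 0.7209 mol.
m = n·M = 0.7209 × 207.2 = 149 g.

149 g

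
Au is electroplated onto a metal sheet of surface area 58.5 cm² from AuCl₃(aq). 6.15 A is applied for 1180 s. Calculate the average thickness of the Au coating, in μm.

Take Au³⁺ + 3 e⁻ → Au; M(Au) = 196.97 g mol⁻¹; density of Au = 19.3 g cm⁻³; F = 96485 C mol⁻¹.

Q = I·t = 6.150 × 1180.0 = 7257 C; n(e⁻) = 0.07521 mol.
n(Au) = n(e⁻)/3 = 0.02507 mol, so m = 0.02507 × 196.97 = 4.938 g.
Volume = m/ρ = 4.938 / 19.3 = 0.2559 cm³.
Thickness = V/A = 0.2559 / 58.5 = 0.00437 cm = 43.7 μm.

43.7 μm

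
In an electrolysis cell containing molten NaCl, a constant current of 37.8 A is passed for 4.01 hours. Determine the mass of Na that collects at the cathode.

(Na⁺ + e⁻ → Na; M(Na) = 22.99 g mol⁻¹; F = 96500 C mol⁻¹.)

Q = I·t = 37.80 A × 14436 s = 545700 C.
n(e⁻) = Q/F = 545700 / 96500 = 5.655 mol.
Na⁺ + e⁻ → Na, so n(Na) = n(e⁻)/1 = 5.655 mol.
m = n·M = 5.655 × 22.99 = 130 g.

130 g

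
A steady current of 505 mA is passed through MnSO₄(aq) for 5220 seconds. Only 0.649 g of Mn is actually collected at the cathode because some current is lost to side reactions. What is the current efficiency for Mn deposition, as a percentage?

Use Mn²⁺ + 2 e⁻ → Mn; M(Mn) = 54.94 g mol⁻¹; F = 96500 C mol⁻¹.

Q = I·t = 0.5050 × 5220.0 = 2636 C; n(e⁻) = 2636/96500 = 0.02732 mol.
Theoretical n(Mn) = n(e⁻)/2 = 0.01366 mol, i.e. m_theo = 0.01366 × 54.94 = 0.7504 g.
Efficiency = m_actual / m_theo = 0.649 / 0.7504 = 86.5 %.

86.5 %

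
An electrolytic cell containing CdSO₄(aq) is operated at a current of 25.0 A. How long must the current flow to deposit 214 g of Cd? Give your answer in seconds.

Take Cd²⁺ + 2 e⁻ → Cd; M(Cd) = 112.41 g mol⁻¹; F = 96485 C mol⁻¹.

n(Cd) = m/M = 214 / 112.41 = 1.904 mol.
Each Cd atom requires 2 electrons, so n(e⁻) = 2 × 1.904 = 3.807 mol.
Q = n(e⁻)·F = 3.807 × 96485 = 367400 C.
t = Q/I = 367400 / 25.00 A = 14690 s.

14700 s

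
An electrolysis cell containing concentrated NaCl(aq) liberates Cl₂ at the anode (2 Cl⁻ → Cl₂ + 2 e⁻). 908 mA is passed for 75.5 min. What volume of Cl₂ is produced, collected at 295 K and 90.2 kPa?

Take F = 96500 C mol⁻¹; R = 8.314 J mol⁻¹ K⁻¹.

Q = I·t = 0.9080 A × 4530.0 s = 4113 C.
n(e⁻) = Q/F = 4113 / 96500 = 0.04262 mol.
2 electrons are transferred per Cl₂ molecule, so n(Cl₂) = 0.04262 / 2 = 0.02131 mol.
V = nRT/P = (0.02131 × 8.314 × 295) / (90.2 × 10³ Pa) = 5.79 × 10⁻⁴ m³ = 0.579 L.

0.579 L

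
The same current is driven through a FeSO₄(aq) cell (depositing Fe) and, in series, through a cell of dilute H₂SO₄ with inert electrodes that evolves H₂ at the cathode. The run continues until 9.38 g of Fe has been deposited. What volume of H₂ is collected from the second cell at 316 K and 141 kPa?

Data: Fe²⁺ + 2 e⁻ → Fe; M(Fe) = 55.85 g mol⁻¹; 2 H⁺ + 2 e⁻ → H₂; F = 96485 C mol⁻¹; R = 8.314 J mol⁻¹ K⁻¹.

3.13 L

n(Fe) = 9.38 / 55.85 = 0.1679 mol, so n(e⁻) = 2 × 0.1679 = 0.3359 mol.
The cells are in series, so the same 0.3359 mol of electrons passes through the second cell.
2 H⁺ + 2 e⁻ → H₂ — 2 mol e⁻ per mol H₂, so n(H₂) = 0.3359/2 = 0.1679 mol.
V = nRT/P = (0.1679 × 8.314 × 316) / (141 × 10³) = 0.00313 m³ = 3.13 L.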